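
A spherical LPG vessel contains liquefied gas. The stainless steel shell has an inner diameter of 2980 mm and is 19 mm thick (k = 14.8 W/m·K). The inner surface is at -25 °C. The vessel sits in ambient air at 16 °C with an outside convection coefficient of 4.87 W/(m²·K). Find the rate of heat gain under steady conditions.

Q ≈ 5680 W

Each spherical layer contributes R = (1/r_i − 1/r_o)/(4πk):
R_stainless steel shell = (1/1.49 − 1/1.509)/(4π×14.8) = 4.544×10^-5 K/W
R_outer film = 1/(h·4πr_o²) = 1/(4.87×4π×1.509²) = 0.007176 K/W
R_total = 0.007221 K/W
Q = ΔT/R_total = 41/0.007221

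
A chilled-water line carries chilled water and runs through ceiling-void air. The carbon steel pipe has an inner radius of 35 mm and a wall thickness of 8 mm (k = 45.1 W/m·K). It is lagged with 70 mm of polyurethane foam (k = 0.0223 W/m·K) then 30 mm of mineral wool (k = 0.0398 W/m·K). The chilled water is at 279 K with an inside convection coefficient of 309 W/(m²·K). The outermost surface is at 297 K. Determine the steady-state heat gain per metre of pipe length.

q′ ≈ 2.29 W/m

Per-layer cylindrical resistances, series-summed:
R_inner film = 1/(h_i·2πr₁L) = 1/(309×2π×0.035×1) = 0.01472 K/W
R_carbon steel pipe wall = ln(43/35)/(2π×45.1×1) = 7.264×10^-4 K/W
R_polyurethane foam = ln(113/43)/(2π×0.0223×1) = 6.896 K/W
R_mineral wool = ln(143/113)/(2π×0.0398×1) = 0.9416 K/W
R_total = 7.853 K/W
Q = ΔT/R_total = 18/7.853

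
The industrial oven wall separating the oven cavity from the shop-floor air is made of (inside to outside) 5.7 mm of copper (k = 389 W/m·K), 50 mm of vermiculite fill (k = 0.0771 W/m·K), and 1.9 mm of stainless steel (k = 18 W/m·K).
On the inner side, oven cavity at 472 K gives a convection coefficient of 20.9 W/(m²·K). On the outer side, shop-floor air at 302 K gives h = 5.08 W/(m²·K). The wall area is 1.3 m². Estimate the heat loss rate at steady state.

Q ≈ 247 W

Model the wall as resistances in series:
R_inner film = 1/(h_i·A) = 1/(20.9×1.3) = 0.03681 K/W
R_copper = L/(kA) = 0.0057/(389×1.3) = 1.127×10^-5 K/W
R_vermiculite fill = L/(kA) = 0.05/(0.0771×1.3) = 0.4989 K/W
R_stainless steel = L/(kA) = 0.0019/(18×1.3) = 8.12×10^-5 K/W
R_outer film = 1/(h_o·A) = 1/(5.08×1.3) = 0.1514 K/W
R_total = 0.6872 K/W
Q = ΔT / R_total = 170 / 0.6872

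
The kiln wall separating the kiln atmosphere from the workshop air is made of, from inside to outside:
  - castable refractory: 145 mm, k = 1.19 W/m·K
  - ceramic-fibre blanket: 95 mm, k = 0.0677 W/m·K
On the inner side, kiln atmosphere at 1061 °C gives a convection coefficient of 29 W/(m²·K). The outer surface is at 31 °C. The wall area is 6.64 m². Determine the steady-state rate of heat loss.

Q ≈ 4390 W

Series thermal resistances:
R_inner film = 1/(h_i·A) = 1/(29×6.64) = 0.005193 K/W
R_castable refractory = L/(kA) = 0.145/(1.19×6.64) = 0.01835 K/W
R_ceramic-fibre blanket = L/(kA) = 0.095/(0.0677×6.64) = 0.2113 K/W
R_total = 0.2349 K/W
Q = ΔT / R_total = 1030 / 0.2349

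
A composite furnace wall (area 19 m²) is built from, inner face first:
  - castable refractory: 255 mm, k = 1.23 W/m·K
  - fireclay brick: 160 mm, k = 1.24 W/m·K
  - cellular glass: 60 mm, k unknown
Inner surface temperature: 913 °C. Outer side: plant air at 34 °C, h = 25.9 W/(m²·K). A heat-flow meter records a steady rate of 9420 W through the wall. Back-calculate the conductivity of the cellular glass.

Model the wall as resistances in series:
R_castable refractory = L/(kA) = 0.255/(1.23×19) = 0.01091 K/W
R_fireclay brick = L/(kA) = 0.16/(1.24×19) = 0.006791 K/W
R_outer film = 1/(h_o·A) = 1/(25.9×19) = 0.002032 K/W
Sum of known resistances R_other = 0.01973 K/W
Total R = ΔT/Q = 879/9420 = 0.09331 K/W
R_cellular glass = R_total − R_other = 0.07358 K/W
k = L/(R·A) = 0.06/(0.07358×19)

k ≈ 0.0429 W/(m·K)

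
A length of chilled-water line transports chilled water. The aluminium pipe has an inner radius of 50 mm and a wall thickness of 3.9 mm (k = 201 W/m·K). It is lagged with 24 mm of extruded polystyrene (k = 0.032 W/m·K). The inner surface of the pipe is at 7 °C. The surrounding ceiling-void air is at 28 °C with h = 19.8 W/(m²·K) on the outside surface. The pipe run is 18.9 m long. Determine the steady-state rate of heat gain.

Q ≈ 205 W

Cylindrical conduction, so R = ln(r₂/r₁)/(2πkL) per layer, in series:
R_aluminium pipe wall = ln(53.9/50)/(2π×201×18.9) = 3.147×10^-6 K/W
R_extruded polystyrene = ln(77.9/53.9)/(2π×0.032×18.9) = 0.09692 K/W
R_outer film = 1/(h_o·2πr_oL) = 1/(19.8×2π×0.0779×18.9) = 0.00546 K/W
R_total = 0.1024 K/W
Q = ΔT/R_total = 21/0.1024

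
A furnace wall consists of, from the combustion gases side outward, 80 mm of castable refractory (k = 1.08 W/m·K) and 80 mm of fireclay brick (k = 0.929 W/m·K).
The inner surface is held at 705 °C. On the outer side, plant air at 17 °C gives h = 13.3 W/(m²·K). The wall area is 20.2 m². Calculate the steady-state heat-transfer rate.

Q ≈ 59000 W

Series thermal resistances:
R_castable refractory = L/(kA) = 0.08/(1.08×20.2) = 0.003667 K/W
R_fireclay brick = L/(kA) = 0.08/(0.929×20.2) = 0.004263 K/W
R_outer film = 1/(h_o·A) = 1/(13.3×20.2) = 0.003722 K/W
R_total = 0.01165 K/W
Q = ΔT / R_total = 688 / 0.01165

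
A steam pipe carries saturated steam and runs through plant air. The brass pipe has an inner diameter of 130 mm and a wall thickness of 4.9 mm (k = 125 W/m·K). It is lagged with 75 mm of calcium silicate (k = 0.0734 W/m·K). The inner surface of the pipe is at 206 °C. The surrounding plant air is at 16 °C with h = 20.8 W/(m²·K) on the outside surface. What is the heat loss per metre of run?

q′ ≈ 116 W/m

Per-layer cylindrical resistances, series-summed:
R_brass pipe wall = ln(69.9/65)/(2π×125×1) = 9.254×10^-5 K/W
R_calcium silicate = ln(144.9/69.9)/(2π×0.0734×1) = 1.581 K/W
R_outer film = 1/(h_o·2πr_oL) = 1/(20.8×2π×0.1449×1) = 0.05281 K/W
R_total = 1.634 K/W
Q = ΔT/R_total = 190/1.634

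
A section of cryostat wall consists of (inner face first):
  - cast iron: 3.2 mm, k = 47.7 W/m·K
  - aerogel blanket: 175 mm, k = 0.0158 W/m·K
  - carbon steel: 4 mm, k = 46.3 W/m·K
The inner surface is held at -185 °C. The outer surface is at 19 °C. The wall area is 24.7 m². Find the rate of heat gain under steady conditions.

Model the wall as resistances in series:
R_cast iron = L/(kA) = 0.0032/(47.7×24.7) = 2.716×10^-6 K/W
R_aerogel blanket = L/(kA) = 0.175/(0.0158×24.7) = 0.4484 K/W
R_carbon steel = L/(kA) = 0.004/(46.3×24.7) = 3.498×10^-6 K/W
R_total = 0.4484 K/W
Q = ΔT / R_total = 204 / 0.4484

Q ≈ 455 W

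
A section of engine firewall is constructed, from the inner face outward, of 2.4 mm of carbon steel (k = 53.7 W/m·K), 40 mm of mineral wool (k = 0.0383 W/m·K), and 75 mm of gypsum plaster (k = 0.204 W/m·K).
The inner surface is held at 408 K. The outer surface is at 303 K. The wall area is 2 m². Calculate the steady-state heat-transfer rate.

Q ≈ 149 W

Model the wall as resistances in series:
R_carbon steel = L/(kA) = 0.0024/(53.7×2) = 2.235×10^-5 K/W
R_mineral wool = L/(kA) = 0.04/(0.0383×2) = 0.5222 K/W
R_gypsum plaster = L/(kA) = 0.075/(0.204×2) = 0.1838 K/W
R_total = 0.706 K/W
Q = ΔT / R_total = 105 / 0.706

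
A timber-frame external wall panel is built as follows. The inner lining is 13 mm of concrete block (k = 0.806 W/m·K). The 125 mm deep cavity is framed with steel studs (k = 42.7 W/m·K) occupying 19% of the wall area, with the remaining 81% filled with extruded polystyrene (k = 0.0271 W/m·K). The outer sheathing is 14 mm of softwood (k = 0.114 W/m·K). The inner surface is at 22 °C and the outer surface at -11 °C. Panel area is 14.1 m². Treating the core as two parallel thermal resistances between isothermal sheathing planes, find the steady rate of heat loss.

Sheathing layers in series; stud and cavity paths in parallel between them.
R_inner = 0.013/(0.806×14.1) = 0.001144 K/W
R_stud  = 0.125/(42.7×0.19×14.1) = 0.001093 K/W
R_cav   = 0.125/(0.0271×0.81×14.1) = 0.4039 K/W
1/R_core = 1/R_stud + 1/R_cav → R_core = 0.00109 K/W
R_outer = 0.014/(0.114×14.1) = 0.00871 K/W
R_total = 0.01094 K/W
Q = ΔT/R_total = 33/0.01094

Q ≈ 3020 W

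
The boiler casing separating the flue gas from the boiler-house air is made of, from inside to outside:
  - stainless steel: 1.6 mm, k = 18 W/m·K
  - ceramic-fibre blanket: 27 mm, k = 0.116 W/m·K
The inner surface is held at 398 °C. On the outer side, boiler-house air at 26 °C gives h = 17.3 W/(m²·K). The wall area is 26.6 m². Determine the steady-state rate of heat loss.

Model the wall as resistances in series:
R_stainless steel = L/(kA) = 0.0016/(18×26.6) = 3.342×10^-6 K/W
R_ceramic-fibre blanket = L/(kA) = 0.027/(0.116×26.6) = 0.00875 K/W
R_outer film = 1/(h_o·A) = 1/(17.3×26.6) = 0.002173 K/W
R_total = 0.01093 K/W
Q = ΔT / R_total = 372 / 0.01093

Q ≈ 34000 W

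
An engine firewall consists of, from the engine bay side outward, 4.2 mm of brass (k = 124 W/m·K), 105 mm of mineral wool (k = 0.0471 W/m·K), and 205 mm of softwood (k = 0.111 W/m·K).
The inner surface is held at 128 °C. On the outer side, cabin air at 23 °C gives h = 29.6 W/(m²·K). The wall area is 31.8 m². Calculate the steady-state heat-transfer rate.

Using the resistance-network approach (series):
R_brass = L/(kA) = 0.0042/(124×31.8) = 1.065×10^-6 K/W
R_mineral wool = L/(kA) = 0.105/(0.0471×31.8) = 0.0701 K/W
R_softwood = L/(kA) = 0.205/(0.111×31.8) = 0.05808 K/W
R_outer film = 1/(h_o·A) = 1/(29.6×31.8) = 0.001062 K/W
R_total = 0.1292 K/W
Q = ΔT / R_total = 105 / 0.1292

Q ≈ 812 W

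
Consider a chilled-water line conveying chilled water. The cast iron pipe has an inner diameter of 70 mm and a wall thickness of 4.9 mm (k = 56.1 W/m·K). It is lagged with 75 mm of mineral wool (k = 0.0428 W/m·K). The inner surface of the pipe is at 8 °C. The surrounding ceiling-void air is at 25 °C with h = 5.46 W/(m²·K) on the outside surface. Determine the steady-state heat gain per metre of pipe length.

q′ ≈ 4.06 W/m

Radial resistances (cylindrical: R_cond = ln(r_o/r_i)/(2πkL), R_conv = 1/(h·2πrL)):
R_cast iron pipe wall = ln(39.9/35)/(2π×56.1×1) = 3.717×10^-4 K/W
R_mineral wool = ln(114.9/39.9)/(2π×0.0428×1) = 3.933 K/W
R_outer film = 1/(h_o·2πr_oL) = 1/(5.46×2π×0.1149×1) = 0.2537 K/W
R_total = 4.187 K/W
Q = ΔT/R_total = 17/4.187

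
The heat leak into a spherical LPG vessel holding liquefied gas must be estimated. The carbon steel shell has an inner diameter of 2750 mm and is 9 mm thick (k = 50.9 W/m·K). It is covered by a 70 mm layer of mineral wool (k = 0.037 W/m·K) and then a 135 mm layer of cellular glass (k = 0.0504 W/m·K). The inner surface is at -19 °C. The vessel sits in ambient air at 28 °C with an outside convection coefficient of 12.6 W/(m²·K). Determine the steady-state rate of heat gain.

Q ≈ 277 W

For a spherical shell R = (1/r₁ − 1/r₂)/(4πk); film R = 1/(h·4πr²). In series:
R_carbon steel shell = (1/1.375 − 1/1.384)/(4π×50.9) = 7.394×10^-6 K/W
R_mineral wool = (1/1.384 − 1/1.454)/(4π×0.037) = 0.07481 K/W
R_cellular glass = (1/1.454 − 1/1.589)/(4π×0.0504) = 0.09226 K/W
R_outer film = 1/(h·4πr_o²) = 1/(12.6×4π×1.589²) = 0.002501 K/W
R_total = 0.1696 K/W
Q = ΔT/R_total = 47/0.1696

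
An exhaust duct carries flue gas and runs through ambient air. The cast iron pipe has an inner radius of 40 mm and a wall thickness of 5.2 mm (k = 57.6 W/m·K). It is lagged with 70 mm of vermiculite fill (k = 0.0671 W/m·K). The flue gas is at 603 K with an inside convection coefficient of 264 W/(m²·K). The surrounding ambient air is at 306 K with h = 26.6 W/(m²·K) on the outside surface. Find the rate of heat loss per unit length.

q′ ≈ 130 W/m

Per-layer cylindrical resistances, series-summed:
R_inner film = 1/(h_i·2πr₁L) = 1/(264×2π×0.04×1) = 0.01507 K/W
R_cast iron pipe wall = ln(45.2/40)/(2π×57.6×1) = 3.377×10^-4 K/W
R_vermiculite fill = ln(115.2/45.2)/(2π×0.0671×1) = 2.219 K/W
R_outer film = 1/(h_o·2πr_oL) = 1/(26.6×2π×0.1152×1) = 0.05194 K/W
R_total = 2.286 K/W
Q = ΔT/R_total = 297/2.286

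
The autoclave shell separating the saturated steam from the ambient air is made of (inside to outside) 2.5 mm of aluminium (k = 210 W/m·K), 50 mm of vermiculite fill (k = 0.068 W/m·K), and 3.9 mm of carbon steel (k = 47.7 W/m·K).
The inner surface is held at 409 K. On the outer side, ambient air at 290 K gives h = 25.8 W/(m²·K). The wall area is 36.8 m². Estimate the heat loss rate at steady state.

Q ≈ 5660 W

Series thermal resistances:
R_aluminium = L/(kA) = 0.0025/(210×36.8) = 3.235×10^-7 K/W
R_vermiculite fill = L/(kA) = 0.05/(0.068×36.8) = 0.01998 K/W
R_carbon steel = L/(kA) = 0.0039/(47.7×36.8) = 2.222×10^-6 K/W
R_outer film = 1/(h_o·A) = 1/(25.8×36.8) = 0.001053 K/W
R_total = 0.02104 K/W
Q = ΔT / R_total = 119 / 0.02104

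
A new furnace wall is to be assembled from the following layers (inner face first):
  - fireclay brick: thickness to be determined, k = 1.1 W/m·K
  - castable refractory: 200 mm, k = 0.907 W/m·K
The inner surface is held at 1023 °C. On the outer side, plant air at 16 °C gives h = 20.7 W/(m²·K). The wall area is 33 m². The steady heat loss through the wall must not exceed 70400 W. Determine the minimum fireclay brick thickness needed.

L ≈ 224 mm

Thermal resistances in series:
R_castable refractory = L/(kA) = 0.2/(0.907×33) = 0.006682 K/W
R_outer film = 1/(h_o·A) = 1/(20.7×33) = 0.001464 K/W
Sum of the known resistances R_other = 0.008146 K/W
Required total resistance R_tot = ΔT/Q_allow = 1007/70400 = 0.0143 K/W
R_fireclay brick = R_tot − R_other = 0.006158 K/W
L = R·k·A = 0.006158×1.1×33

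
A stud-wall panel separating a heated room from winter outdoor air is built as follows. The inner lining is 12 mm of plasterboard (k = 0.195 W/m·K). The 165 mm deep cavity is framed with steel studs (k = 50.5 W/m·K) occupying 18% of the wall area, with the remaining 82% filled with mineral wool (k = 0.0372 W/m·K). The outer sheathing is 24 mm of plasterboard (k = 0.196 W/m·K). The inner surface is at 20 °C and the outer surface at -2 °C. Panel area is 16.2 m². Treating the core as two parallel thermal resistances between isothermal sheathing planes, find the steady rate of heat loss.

Sheathing layers in series; stud and cavity paths in parallel between them.
R_inner = 0.012/(0.195×16.2) = 0.003799 K/W
R_stud  = 0.165/(50.5×0.18×16.2) = 0.00112 K/W
R_cav   = 0.165/(0.0372×0.82×16.2) = 0.3339 K/W
1/R_core = 1/R_stud + 1/R_cav → R_core = 0.001117 K/W
R_outer = 0.024/(0.196×16.2) = 0.007559 K/W
R_total = 0.01247 K/W
Q = ΔT/R_total = 22/0.01247

Q ≈ 1760 W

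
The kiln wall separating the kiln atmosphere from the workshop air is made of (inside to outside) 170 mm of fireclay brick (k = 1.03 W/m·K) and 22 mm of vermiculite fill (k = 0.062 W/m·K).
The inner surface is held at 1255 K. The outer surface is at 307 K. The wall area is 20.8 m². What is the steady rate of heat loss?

Q ≈ 37900 W

Model the wall as resistances in series:
R_fireclay brick = L/(kA) = 0.17/(1.03×20.8) = 0.007935 K/W
R_vermiculite fill = L/(kA) = 0.022/(0.062×20.8) = 0.01706 K/W
R_total = 0.02499 K/W
Q = ΔT / R_total = 948 / 0.02499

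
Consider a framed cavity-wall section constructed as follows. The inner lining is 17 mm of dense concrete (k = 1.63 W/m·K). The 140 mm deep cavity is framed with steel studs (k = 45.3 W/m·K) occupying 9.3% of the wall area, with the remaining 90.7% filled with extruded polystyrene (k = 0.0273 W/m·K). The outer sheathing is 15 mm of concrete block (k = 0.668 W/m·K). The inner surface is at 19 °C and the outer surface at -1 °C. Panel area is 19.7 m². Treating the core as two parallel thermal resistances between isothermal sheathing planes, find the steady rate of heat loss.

Q ≈ 5980 W

Sheathing layers in series; stud and cavity paths in parallel between them.
R_inner = 0.017/(1.63×19.7) = 5.294×10^-4 K/W
R_stud  = 0.14/(45.3×0.093×19.7) = 0.001687 K/W
R_cav   = 0.14/(0.0273×0.907×19.7) = 0.287 K/W
1/R_core = 1/R_stud + 1/R_cav → R_core = 0.001677 K/W
R_outer = 0.015/(0.668×19.7) = 0.00114 K/W
R_total = 0.003346 K/W
Q = ΔT/R_total = 20/0.003346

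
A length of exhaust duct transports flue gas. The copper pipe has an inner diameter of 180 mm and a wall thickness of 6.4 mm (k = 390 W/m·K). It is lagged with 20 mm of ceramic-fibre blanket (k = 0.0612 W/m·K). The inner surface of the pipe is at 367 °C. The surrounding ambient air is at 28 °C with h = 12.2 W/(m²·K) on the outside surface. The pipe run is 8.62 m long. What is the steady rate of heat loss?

Q ≈ 4850 W

Per-layer cylindrical resistances, series-summed:
R_copper pipe wall = ln(96.4/90)/(2π×390×8.62) = 3.252×10^-6 K/W
R_ceramic-fibre blanket = ln(116.4/96.4)/(2π×0.0612×8.62) = 0.05688 K/W
R_outer film = 1/(h_o·2πr_oL) = 1/(12.2×2π×0.1164×8.62) = 0.013 K/W
R_total = 0.06988 K/W
Q = ΔT/R_total = 339/0.06988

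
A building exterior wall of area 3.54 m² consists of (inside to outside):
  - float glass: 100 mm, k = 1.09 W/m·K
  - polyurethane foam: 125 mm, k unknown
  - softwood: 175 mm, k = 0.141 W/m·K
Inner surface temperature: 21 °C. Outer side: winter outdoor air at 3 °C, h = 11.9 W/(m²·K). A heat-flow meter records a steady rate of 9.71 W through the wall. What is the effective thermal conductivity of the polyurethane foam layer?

k ≈ 0.0243 W/(m·K)

Using the resistance-network approach (series):
R_float glass = L/(kA) = 0.1/(1.09×3.54) = 0.02592 K/W
R_softwood = L/(kA) = 0.175/(0.141×3.54) = 0.3506 K/W
R_outer film = 1/(h_o·A) = 1/(11.9×3.54) = 0.02374 K/W
Sum of known resistances R_other = 0.4003 K/W
Total R = ΔT/Q = 18/9.71 = 1.854 K/W
R_polyurethane foam = R_total − R_other = 1.454 K/W
k = L/(R·A) = 0.125/(1.454×3.54)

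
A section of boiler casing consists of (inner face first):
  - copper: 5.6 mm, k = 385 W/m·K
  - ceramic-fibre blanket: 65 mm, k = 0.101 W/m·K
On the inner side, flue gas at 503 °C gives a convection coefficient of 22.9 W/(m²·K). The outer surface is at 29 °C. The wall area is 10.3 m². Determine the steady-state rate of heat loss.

Thermal resistances in series:
R_inner film = 1/(h_i·A) = 1/(22.9×10.3) = 0.00424 K/W
R_copper = L/(kA) = 0.0056/(385×10.3) = 1.412×10^-6 K/W
R_ceramic-fibre blanket = L/(kA) = 0.065/(0.101×10.3) = 0.06248 K/W
R_total = 0.06672 K/W
Q = ΔT / R_total = 474 / 0.06672

Q ≈ 7100 W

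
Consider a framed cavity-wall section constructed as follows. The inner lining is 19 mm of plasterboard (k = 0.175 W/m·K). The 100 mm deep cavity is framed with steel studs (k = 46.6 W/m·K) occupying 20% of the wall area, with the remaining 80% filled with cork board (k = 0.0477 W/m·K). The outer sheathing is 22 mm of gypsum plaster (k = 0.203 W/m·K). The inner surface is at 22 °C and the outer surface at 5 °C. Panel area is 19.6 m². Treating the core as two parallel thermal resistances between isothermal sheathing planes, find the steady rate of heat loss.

Q ≈ 1460 W

Sheathing layers in series; stud and cavity paths in parallel between them.
R_inner = 0.019/(0.175×19.6) = 0.005539 K/W
R_stud  = 0.1/(46.6×0.2×19.6) = 5.474×10^-4 K/W
R_cav   = 0.1/(0.0477×0.8×19.6) = 0.1337 K/W
1/R_core = 1/R_stud + 1/R_cav → R_core = 5.452×10^-4 K/W
R_outer = 0.022/(0.203×19.6) = 0.005529 K/W
R_total = 0.01161 K/W
Q = ΔT/R_total = 17/0.01161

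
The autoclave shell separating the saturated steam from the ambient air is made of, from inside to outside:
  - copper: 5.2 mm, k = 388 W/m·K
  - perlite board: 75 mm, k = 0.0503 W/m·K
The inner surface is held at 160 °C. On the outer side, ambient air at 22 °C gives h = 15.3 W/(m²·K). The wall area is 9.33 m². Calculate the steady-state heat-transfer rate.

Q ≈ 827 W

Using the resistance-network approach (series):
R_copper = L/(kA) = 0.0052/(388×9.33) = 1.436×10^-6 K/W
R_perlite board = L/(kA) = 0.075/(0.0503×9.33) = 0.1598 K/W
R_outer film = 1/(h_o·A) = 1/(15.3×9.33) = 0.007005 K/W
R_total = 0.1668 K/W
Q = ΔT / R_total = 138 / 0.1668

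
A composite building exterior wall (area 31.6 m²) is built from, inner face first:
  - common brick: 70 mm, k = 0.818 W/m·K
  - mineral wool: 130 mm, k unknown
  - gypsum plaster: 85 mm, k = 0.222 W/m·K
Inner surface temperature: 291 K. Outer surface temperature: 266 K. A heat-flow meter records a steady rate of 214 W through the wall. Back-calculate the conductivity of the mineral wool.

k ≈ 0.0403 W/(m·K)

Using the resistance-network approach (series):
R_common brick = L/(kA) = 0.07/(0.818×31.6) = 0.002708 K/W
R_gypsum plaster = L/(kA) = 0.085/(0.222×31.6) = 0.01212 K/W
Sum of known resistances R_other = 0.01482 K/W
Total R = ΔT/Q = 25/214 = 0.1168 K/W
R_mineral wool = R_total − R_other = 0.102 K/W
k = L/(R·A) = 0.13/(0.102×31.6)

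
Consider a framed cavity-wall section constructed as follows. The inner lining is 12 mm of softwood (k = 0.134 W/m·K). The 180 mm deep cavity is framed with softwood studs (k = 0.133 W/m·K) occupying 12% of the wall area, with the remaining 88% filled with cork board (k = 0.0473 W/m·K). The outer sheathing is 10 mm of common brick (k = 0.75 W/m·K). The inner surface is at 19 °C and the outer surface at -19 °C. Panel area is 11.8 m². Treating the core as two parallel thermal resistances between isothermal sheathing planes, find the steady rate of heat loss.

Sheathing layers in series; stud and cavity paths in parallel between them.
R_inner = 0.012/(0.134×11.8) = 0.007589 K/W
R_stud  = 0.18/(0.133×0.12×11.8) = 0.9558 K/W
R_cav   = 0.18/(0.0473×0.88×11.8) = 0.3665 K/W
1/R_core = 1/R_stud + 1/R_cav → R_core = 0.2649 K/W
R_outer = 0.01/(0.75×11.8) = 0.00113 K/W
R_total = 0.2736 K/W
Q = ΔT/R_total = 38/0.2736

Q ≈ 139 W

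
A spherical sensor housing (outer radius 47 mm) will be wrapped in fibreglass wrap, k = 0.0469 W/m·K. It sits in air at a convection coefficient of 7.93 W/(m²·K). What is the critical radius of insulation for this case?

r_cr ≈ 11.8 mm

For a sphere r_cr = 2k/h = 2×0.0469/7.93
r_cr = 11.8 mm; since the bare radius (47 mm) is above r_cr, any added insulation will reduce heat loss.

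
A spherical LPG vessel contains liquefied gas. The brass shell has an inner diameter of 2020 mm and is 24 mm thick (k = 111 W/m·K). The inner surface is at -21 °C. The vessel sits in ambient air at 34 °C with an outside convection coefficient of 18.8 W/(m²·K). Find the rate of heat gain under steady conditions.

Q ≈ 13800 W

Spherical conduction: R = (1/r_in − 1/r_out)/(4πk) per layer; series-sum.
R_brass shell = (1/1.01 − 1/1.034)/(4π×111) = 1.648×10^-5 K/W
R_outer film = 1/(h·4πr_o²) = 1/(18.8×4π×1.034²) = 0.003959 K/W
R_total = 0.003976 K/W
Q = ΔT/R_total = 55/0.003976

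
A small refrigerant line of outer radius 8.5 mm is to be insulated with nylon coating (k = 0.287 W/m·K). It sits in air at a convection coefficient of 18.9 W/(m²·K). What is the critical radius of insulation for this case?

For a cylinder r_cr = k/h = 0.287/18.9
r_cr = 15.2 mm; since the bare radius (8.5 mm) is below r_cr, adding a thin layer of insulation will *increase* heat loss.

r_cr ≈ 15.2 mm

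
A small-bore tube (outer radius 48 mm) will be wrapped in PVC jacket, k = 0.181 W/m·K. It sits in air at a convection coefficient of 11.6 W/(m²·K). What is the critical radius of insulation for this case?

r_cr ≈ 15.6 mm

For a cylinder r_cr = k/h = 0.181/11.6
r_cr = 15.6 mm; since the bare radius (48 mm) is above r_cr, any added insulation will reduce heat loss.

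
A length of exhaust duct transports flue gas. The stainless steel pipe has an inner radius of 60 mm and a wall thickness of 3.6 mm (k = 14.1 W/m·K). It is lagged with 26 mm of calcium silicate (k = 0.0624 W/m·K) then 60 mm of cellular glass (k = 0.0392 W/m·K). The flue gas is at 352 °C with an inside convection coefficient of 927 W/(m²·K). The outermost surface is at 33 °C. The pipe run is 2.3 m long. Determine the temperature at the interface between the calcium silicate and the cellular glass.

T ≈ 257 °C

Radial resistances (cylindrical: R_cond = ln(r_o/r_i)/(2πkL), R_conv = 1/(h·2πrL)):
R_inner film = 1/(h_i·2πr₁L) = 1/(927×2π×0.06×2.3) = 0.001244 K/W
R_stainless steel pipe wall = ln(63.6/60)/(2π×14.1×2.3) = 2.86×10^-4 K/W
R_calcium silicate = ln(89.6/63.6)/(2π×0.0624×2.3) = 0.3801 K/W
R_cellular glass = ln(149.6/89.6)/(2π×0.0392×2.3) = 0.9049 K/W
R_total = 1.286 K/W
Q = ΔT/R_total = 319/1.286
Q = 248 W
T_interface = T_inner − Q·ΣR(inner→interface) = 352 − 248×0.3816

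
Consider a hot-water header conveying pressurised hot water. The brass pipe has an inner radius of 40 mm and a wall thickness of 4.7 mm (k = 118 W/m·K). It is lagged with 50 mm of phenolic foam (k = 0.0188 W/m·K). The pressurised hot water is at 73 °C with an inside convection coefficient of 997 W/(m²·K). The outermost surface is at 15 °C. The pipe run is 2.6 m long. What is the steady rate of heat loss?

Q ≈ 23.7 W

Radial resistances (cylindrical: R_cond = ln(r_o/r_i)/(2πkL), R_conv = 1/(h·2πrL)):
R_inner film = 1/(h_i·2πr₁L) = 1/(997×2π×0.04×2.6) = 0.001535 K/W
R_brass pipe wall = ln(44.7/40)/(2π×118×2.6) = 5.763×10^-5 K/W
R_phenolic foam = ln(94.7/44.7)/(2π×0.0188×2.6) = 2.444 K/W
R_total = 2.446 K/W
Q = ΔT/R_total = 58/2.446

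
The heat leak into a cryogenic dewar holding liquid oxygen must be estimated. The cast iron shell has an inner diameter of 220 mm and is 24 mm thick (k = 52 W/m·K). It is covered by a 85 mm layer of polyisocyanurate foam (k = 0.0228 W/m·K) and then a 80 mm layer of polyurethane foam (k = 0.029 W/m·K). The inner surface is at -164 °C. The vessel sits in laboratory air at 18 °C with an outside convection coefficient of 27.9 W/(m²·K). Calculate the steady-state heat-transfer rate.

Q ≈ 13.5 W

Each spherical layer contributes R = (1/r_i − 1/r_o)/(4πk):
R_cast iron shell = (1/0.11 − 1/0.134)/(4π×52) = 0.002492 K/W
R_polyisocyanurate foam = (1/0.134 − 1/0.219)/(4π×0.0228) = 10.11 K/W
R_polyurethane foam = (1/0.219 − 1/0.299)/(4π×0.029) = 3.352 K/W
R_outer film = 1/(h·4πr_o²) = 1/(27.9×4π×0.299²) = 0.0319 K/W
R_total = 13.5 K/W
Q = ΔT/R_total = 182/13.5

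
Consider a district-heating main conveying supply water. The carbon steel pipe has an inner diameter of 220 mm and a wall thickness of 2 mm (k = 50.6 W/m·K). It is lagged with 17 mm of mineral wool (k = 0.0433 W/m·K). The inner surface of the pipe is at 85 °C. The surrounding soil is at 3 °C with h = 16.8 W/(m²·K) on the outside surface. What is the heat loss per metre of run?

q′ ≈ 138 W/m

Cylindrical conduction, so R = ln(r₂/r₁)/(2πkL) per layer, in series:
R_carbon steel pipe wall = ln(112/110)/(2π×50.6×1) = 5.667×10^-5 K/W
R_mineral wool = ln(129/112)/(2π×0.0433×1) = 0.5194 K/W
R_outer film = 1/(h_o·2πr_oL) = 1/(16.8×2π×0.129×1) = 0.07344 K/W
R_total = 0.5929 K/W
Q = ΔT/R_total = 82/0.5929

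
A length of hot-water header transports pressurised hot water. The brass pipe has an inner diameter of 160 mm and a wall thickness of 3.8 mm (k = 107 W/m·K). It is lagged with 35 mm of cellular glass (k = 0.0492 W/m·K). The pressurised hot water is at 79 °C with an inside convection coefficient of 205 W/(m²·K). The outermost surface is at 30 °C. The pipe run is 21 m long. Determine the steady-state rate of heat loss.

Per-layer cylindrical resistances, series-summed:
R_inner film = 1/(h_i·2πr₁L) = 1/(205×2π×0.08×21) = 4.621×10^-4 K/W
R_brass pipe wall = ln(83.8/80)/(2π×107×21) = 3.287×10^-6 K/W
R_cellular glass = ln(118.8/83.8)/(2π×0.0492×21) = 0.05376 K/W
R_total = 0.05423 K/W
Q = ΔT/R_total = 49/0.05423

Q ≈ 904 W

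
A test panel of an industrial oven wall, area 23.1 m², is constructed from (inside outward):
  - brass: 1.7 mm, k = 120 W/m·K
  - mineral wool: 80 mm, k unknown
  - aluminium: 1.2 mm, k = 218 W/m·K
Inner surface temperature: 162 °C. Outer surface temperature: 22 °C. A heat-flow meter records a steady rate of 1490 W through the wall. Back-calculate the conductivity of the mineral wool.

k ≈ 0.0369 W/(m·K)

Thermal resistances in series:
R_brass = L/(kA) = 0.0017/(120×23.1) = 6.133×10^-7 K/W
R_aluminium = L/(kA) = 0.0012/(218×23.1) = 2.383×10^-7 K/W
Sum of known resistances R_other = 8.516×10^-7 K/W
Total R = ΔT/Q = 140/1490 = 0.09396 K/W
R_mineral wool = R_total − R_other = 0.09396 K/W
k = L/(R·A) = 0.08/(0.09396×23.1)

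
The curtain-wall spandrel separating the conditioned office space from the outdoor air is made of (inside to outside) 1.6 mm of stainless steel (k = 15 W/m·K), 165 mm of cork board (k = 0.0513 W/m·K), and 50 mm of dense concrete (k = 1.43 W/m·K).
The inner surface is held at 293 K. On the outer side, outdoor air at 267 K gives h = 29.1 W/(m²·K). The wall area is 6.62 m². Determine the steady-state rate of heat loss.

Q ≈ 52.4 W

Treating each layer as a thermal resistance in series:
R_stainless steel = L/(kA) = 0.0016/(15×6.62) = 1.611×10^-5 K/W
R_cork board = L/(kA) = 0.165/(0.0513×6.62) = 0.4859 K/W
R_dense concrete = L/(kA) = 0.05/(1.43×6.62) = 0.005282 K/W
R_outer film = 1/(h_o·A) = 1/(29.1×6.62) = 0.005191 K/W
R_total = 0.4963 K/W
Q = ΔT / R_total = 26 / 0.4963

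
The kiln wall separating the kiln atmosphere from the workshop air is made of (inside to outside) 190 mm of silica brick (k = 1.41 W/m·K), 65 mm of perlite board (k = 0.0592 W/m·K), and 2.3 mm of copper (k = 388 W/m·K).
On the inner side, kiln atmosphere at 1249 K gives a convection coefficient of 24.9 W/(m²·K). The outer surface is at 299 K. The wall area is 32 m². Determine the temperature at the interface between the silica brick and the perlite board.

Using the resistance-network approach (series):
R_inner film = 1/(h_i·A) = 1/(24.9×32) = 0.001255 K/W
R_silica brick = L/(kA) = 0.19/(1.41×32) = 0.004211 K/W
R_perlite board = L/(kA) = 0.065/(0.0592×32) = 0.03431 K/W
R_copper = L/(kA) = 0.0023/(388×32) = 1.852×10^-7 K/W
R_total = 0.03978 K/W;  Q = ΔT/R_total = 950/0.03978 = 23880 W
T_interface = T_inner − Q·ΣR(inner→interface) = 1249 − 23900×0.005466

T ≈ 1120 K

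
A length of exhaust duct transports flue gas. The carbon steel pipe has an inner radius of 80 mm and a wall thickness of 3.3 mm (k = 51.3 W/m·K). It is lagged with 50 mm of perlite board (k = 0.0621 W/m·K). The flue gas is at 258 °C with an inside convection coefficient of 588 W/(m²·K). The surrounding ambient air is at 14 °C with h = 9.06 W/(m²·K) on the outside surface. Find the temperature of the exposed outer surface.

T ≈ 38 °C

Per-layer cylindrical resistances, series-summed:
R_inner film = 1/(h_i·2πr₁L) = 1/(588×2π×0.08×1) = 0.003383 K/W
R_carbon steel pipe wall = ln(83.3/80)/(2π×51.3×1) = 1.254×10^-4 K/W
R_perlite board = ln(133.3/83.3)/(2π×0.0621×1) = 1.205 K/W
R_outer film = 1/(h_o·2πr_oL) = 1/(9.06×2π×0.1333×1) = 0.1318 K/W
R_total = 1.34 K/W
Q = ΔT/R_total = 244/1.34
Q = 182 W/m
T_interface = T_inner − Q·ΣR(inner→interface) = 258 − 182×1.208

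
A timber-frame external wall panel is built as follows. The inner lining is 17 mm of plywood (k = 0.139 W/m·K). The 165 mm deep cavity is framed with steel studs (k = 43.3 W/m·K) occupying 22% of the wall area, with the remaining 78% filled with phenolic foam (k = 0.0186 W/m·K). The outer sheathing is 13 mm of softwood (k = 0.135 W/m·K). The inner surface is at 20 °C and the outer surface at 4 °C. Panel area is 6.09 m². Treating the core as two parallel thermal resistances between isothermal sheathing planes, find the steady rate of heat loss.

Sheathing layers in series; stud and cavity paths in parallel between them.
R_inner = 0.017/(0.139×6.09) = 0.02008 K/W
R_stud  = 0.165/(43.3×0.22×6.09) = 0.002844 K/W
R_cav   = 0.165/(0.0186×0.78×6.09) = 1.867 K/W
1/R_core = 1/R_stud + 1/R_cav → R_core = 0.00284 K/W
R_outer = 0.013/(0.135×6.09) = 0.01581 K/W
R_total = 0.03873 K/W
Q = ΔT/R_total = 16/0.03873

Q ≈ 413 W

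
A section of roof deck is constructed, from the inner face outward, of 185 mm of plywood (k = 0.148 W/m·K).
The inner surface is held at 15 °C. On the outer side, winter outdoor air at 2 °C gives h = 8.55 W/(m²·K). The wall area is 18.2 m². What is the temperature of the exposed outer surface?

Using the resistance-network approach (series):
R_plywood = L/(kA) = 0.185/(0.148×18.2) = 0.06868 K/W
R_outer film = 1/(h_o·A) = 1/(8.55×18.2) = 0.006426 K/W
R_total = 0.07511 K/W;  Q = ΔT/R_total = 13/0.07511 = 173.1 W
T_interface = T_inner − Q·ΣR(inner→interface) = 15 − 173×0.06868

T ≈ 3.11 °C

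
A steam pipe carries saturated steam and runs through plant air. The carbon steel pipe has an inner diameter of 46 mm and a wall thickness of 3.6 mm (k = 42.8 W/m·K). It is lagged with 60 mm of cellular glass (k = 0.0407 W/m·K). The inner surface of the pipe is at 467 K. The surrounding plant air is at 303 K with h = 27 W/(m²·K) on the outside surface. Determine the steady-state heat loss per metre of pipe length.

q′ ≈ 35 W/m

Treating each annulus and film as a series resistance:
R_carbon steel pipe wall = ln(26.6/23)/(2π×42.8×1) = 5.407×10^-4 K/W
R_cellular glass = ln(86.6/26.6)/(2π×0.0407×1) = 4.616 K/W
R_outer film = 1/(h_o·2πr_oL) = 1/(27×2π×0.0866×1) = 0.06807 K/W
R_total = 4.684 K/W
Q = ΔT/R_total = 164/4.684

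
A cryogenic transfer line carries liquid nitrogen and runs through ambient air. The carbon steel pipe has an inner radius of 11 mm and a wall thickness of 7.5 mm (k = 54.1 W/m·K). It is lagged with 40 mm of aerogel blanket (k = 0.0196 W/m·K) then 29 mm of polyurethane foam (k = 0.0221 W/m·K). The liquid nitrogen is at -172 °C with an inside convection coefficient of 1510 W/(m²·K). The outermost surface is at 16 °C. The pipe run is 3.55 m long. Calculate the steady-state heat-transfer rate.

Per-layer cylindrical resistances, series-summed:
R_inner film = 1/(h_i·2πr₁L) = 1/(1510×2π×0.011×3.55) = 0.002699 K/W
R_carbon steel pipe wall = ln(18.5/11)/(2π×54.1×3.55) = 4.308×10^-4 K/W
R_aerogel blanket = ln(58.5/18.5)/(2π×0.0196×3.55) = 2.633 K/W
R_polyurethane foam = ln(87.5/58.5)/(2π×0.0221×3.55) = 0.8167 K/W
R_total = 3.453 K/W
Q = ΔT/R_total = 188/3.453

Q ≈ 54.4 W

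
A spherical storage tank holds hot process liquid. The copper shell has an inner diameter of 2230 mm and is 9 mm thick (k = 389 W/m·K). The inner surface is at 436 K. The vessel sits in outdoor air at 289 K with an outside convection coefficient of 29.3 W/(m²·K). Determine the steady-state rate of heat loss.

Q ≈ 68300 W

Radial (spherical) resistances in series:
R_copper shell = (1/1.115 − 1/1.124)/(4π×389) = 1.469×10^-6 K/W
R_outer film = 1/(h·4πr_o²) = 1/(29.3×4π×1.124²) = 0.00215 K/W
R_total = 0.002151 K/W
Q = ΔT/R_total = 147/0.002151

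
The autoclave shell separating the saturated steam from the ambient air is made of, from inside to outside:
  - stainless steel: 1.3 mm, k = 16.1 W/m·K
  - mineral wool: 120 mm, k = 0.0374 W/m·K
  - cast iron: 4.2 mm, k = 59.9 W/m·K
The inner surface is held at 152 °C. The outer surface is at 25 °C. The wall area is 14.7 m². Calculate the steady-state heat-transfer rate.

Thermal resistances in series:
R_stainless steel = L/(kA) = 0.0013/(16.1×14.7) = 5.493×10^-6 K/W
R_mineral wool = L/(kA) = 0.12/(0.0374×14.7) = 0.2183 K/W
R_cast iron = L/(kA) = 0.0042/(59.9×14.7) = 4.77×10^-6 K/W
R_total = 0.2183 K/W
Q = ΔT / R_total = 127 / 0.2183

Q ≈ 582 W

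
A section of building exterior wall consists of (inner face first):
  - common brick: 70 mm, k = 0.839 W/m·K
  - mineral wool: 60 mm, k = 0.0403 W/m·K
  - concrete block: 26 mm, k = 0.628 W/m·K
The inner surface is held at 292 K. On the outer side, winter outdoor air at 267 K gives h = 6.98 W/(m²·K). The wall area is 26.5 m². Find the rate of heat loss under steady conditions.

Using the resistance-network approach (series):
R_common brick = L/(kA) = 0.07/(0.839×26.5) = 0.003148 K/W
R_mineral wool = L/(kA) = 0.06/(0.0403×26.5) = 0.05618 K/W
R_concrete block = L/(kA) = 0.026/(0.628×26.5) = 0.001562 K/W
R_outer film = 1/(h_o·A) = 1/(6.98×26.5) = 0.005406 K/W
R_total = 0.0663 K/W
Q = ΔT / R_total = 25 / 0.0663

Q ≈ 377 W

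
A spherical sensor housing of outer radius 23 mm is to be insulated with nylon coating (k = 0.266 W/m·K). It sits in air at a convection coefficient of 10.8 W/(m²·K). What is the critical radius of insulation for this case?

r_cr ≈ 49.3 mm

For a sphere r_cr = 2k/h = 2×0.266/10.8
r_cr = 49.3 mm; since the bare radius (23 mm) is below r_cr, adding a thin layer of insulation will *increase* heat loss.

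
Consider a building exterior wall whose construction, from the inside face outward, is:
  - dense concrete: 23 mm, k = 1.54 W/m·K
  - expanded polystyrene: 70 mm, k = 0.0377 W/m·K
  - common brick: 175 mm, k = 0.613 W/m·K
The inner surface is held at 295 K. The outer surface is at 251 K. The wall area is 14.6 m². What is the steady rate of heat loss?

Q ≈ 298 W

Series thermal resistances:
R_dense concrete = L/(kA) = 0.023/(1.54×14.6) = 0.001023 K/W
R_expanded polystyrene = L/(kA) = 0.07/(0.0377×14.6) = 0.1272 K/W
R_common brick = L/(kA) = 0.175/(0.613×14.6) = 0.01955 K/W
R_total = 0.1478 K/W
Q = ΔT / R_total = 44 / 0.1478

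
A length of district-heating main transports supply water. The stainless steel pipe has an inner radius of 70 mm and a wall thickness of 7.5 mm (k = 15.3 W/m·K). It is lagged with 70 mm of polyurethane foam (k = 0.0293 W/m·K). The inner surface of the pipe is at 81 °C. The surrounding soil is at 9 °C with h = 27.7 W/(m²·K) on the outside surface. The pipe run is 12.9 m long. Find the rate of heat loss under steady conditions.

Q ≈ 263 W

Per-layer cylindrical resistances, series-summed:
R_stainless steel pipe wall = ln(77.5/70)/(2π×15.3×12.9) = 8.208×10^-5 K/W
R_polyurethane foam = ln(147.5/77.5)/(2π×0.0293×12.9) = 0.271 K/W
R_outer film = 1/(h_o·2πr_oL) = 1/(27.7×2π×0.1475×12.9) = 0.00302 K/W
R_total = 0.2741 K/W
Q = ΔT/R_total = 72/0.2741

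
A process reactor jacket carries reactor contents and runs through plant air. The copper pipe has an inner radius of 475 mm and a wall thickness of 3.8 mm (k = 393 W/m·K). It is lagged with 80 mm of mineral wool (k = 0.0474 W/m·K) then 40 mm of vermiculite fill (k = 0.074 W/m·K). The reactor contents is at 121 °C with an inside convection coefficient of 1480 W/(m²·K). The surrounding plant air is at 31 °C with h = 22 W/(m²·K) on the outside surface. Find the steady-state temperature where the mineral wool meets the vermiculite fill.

T ≈ 52.3 °C

Cylindrical conduction, so R = ln(r₂/r₁)/(2πkL) per layer, in series:
R_inner film = 1/(h_i·2πr₁L) = 1/(1480×2π×0.475×1) = 2.264×10^-4 K/W
R_copper pipe wall = ln(478.8/475)/(2π×393×1) = 3.227×10^-6 K/W
R_mineral wool = ln(558.8/478.8)/(2π×0.0474×1) = 0.5188 K/W
R_vermiculite fill = ln(598.8/558.8)/(2π×0.074×1) = 0.1487 K/W
R_outer film = 1/(h_o·2πr_oL) = 1/(22×2π×0.5988×1) = 0.01208 K/W
R_total = 0.6798 K/W
Q = ΔT/R_total = 90/0.6798
Q = 132 W/m
T_interface = T_inner − Q·ΣR(inner→interface) = 121 − 132×0.519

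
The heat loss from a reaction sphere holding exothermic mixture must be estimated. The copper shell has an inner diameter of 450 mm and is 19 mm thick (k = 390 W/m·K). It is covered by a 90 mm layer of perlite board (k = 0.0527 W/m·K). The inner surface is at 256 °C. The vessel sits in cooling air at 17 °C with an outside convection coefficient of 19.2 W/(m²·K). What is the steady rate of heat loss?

Q ≈ 140 W

For a spherical shell R = (1/r₁ − 1/r₂)/(4πk); film R = 1/(h·4πr²). In series:
R_copper shell = (1/0.225 − 1/0.244)/(4π×390) = 7.062×10^-5 K/W
R_perlite board = (1/0.244 − 1/0.334)/(4π×0.0527) = 1.668 K/W
R_outer film = 1/(h·4πr_o²) = 1/(19.2×4π×0.334²) = 0.03715 K/W
R_total = 1.705 K/W
Q = ΔT/R_total = 239/1.705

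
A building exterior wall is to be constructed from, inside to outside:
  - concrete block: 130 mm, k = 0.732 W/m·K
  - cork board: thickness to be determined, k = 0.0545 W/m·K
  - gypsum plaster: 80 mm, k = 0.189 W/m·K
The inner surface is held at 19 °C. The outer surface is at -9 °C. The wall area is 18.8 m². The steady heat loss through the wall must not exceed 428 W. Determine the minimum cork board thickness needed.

L ≈ 34.3 mm

Series thermal resistances:
R_concrete block = L/(kA) = 0.13/(0.732×18.8) = 0.009447 K/W
R_gypsum plaster = L/(kA) = 0.08/(0.189×18.8) = 0.02251 K/W
Sum of the known resistances R_other = 0.03196 K/W
Required total resistance R_tot = ΔT/Q_allow = 28/428 = 0.06542 K/W
R_cork board = R_tot − R_other = 0.03346 K/W
L = R·k·A = 0.03346×0.0545×18.8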